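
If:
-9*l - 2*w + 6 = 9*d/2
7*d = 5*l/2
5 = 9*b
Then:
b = 5/9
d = 20/99 - 20*w/297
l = 56/99 - 56*w/297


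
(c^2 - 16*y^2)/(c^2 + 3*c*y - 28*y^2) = (c + 4*y)/(c + 7*y)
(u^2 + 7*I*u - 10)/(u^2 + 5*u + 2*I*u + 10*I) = (u + 5*I)/(u + 5)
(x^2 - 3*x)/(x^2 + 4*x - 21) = x/(x + 7)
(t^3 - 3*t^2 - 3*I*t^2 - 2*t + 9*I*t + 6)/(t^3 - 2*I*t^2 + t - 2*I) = (t - 3)/(t + I)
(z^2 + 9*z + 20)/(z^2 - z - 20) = (z + 5)/(z - 5)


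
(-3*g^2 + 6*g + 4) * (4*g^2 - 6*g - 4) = -12*g^4 + 42*g^3 - 8*g^2 - 48*g - 16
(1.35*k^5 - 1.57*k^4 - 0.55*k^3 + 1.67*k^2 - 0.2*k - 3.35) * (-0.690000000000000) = -0.9315*k^5 + 1.0833*k^4 + 0.3795*k^3 - 1.1523*k^2 + 0.138*k + 2.3115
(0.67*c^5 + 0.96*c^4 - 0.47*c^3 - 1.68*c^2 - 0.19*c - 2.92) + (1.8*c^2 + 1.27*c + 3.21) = 0.67*c^5 + 0.96*c^4 - 0.47*c^3 + 0.12*c^2 + 1.08*c + 0.29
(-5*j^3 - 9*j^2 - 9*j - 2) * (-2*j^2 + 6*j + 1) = 10*j^5 - 12*j^4 - 41*j^3 - 59*j^2 - 21*j - 2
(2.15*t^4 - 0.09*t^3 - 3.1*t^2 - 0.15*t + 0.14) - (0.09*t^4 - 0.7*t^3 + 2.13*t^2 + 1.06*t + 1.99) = 2.06*t^4 + 0.61*t^3 - 5.23*t^2 - 1.21*t - 1.85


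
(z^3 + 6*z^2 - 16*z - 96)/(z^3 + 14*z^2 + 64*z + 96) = (z - 4)/(z + 4)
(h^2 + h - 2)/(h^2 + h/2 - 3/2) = 2*(h + 2)/(2*h + 3)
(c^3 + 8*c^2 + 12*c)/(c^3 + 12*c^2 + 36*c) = (c + 2)/(c + 6)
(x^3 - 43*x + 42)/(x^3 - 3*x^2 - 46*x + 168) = (x - 1)/(x - 4)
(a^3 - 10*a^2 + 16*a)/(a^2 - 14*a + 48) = a*(a - 2)/(a - 6)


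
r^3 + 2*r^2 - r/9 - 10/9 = (r - 2/3)*(r + 1)*(r + 5/3)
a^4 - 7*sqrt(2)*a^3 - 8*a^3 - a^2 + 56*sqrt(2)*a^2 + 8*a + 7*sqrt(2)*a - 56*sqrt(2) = (a - 8)*(a - 1)*(a + 1)*(a - 7*sqrt(2))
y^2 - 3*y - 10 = (y - 5)*(y + 2)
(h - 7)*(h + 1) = h^2 - 6*h - 7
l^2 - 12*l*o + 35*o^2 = (l - 7*o)*(l - 5*o)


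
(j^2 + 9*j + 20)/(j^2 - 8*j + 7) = (j^2 + 9*j + 20)/(j^2 - 8*j + 7)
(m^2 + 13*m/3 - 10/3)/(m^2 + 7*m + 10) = (m - 2/3)/(m + 2)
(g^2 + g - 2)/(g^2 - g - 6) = (g - 1)/(g - 3)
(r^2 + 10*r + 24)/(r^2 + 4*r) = (r + 6)/r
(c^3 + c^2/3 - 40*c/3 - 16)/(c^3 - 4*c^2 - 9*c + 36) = (c + 4/3)/(c - 3)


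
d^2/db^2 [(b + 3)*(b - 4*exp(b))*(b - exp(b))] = -5*b^2*exp(b) + 16*b*exp(2*b) - 35*b*exp(b) + 6*b + 64*exp(2*b) - 40*exp(b) + 6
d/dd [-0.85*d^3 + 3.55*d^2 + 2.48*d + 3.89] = -2.55*d^2 + 7.1*d + 2.48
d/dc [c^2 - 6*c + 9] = 2*c - 6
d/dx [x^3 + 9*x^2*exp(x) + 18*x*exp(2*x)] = 9*x^2*exp(x) + 3*x^2 + 36*x*exp(2*x) + 18*x*exp(x) + 18*exp(2*x)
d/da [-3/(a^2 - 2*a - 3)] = 6*(a - 1)/(-a^2 + 2*a + 3)^2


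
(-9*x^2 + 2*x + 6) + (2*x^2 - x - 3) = -7*x^2 + x + 3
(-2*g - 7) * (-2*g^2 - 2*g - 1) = 4*g^3 + 18*g^2 + 16*g + 7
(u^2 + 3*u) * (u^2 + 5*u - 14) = u^4 + 8*u^3 + u^2 - 42*u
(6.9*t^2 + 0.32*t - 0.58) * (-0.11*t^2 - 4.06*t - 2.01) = -0.759*t^4 - 28.0492*t^3 - 15.1044*t^2 + 1.7116*t + 1.1658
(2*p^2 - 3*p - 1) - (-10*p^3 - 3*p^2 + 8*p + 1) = 10*p^3 + 5*p^2 - 11*p - 2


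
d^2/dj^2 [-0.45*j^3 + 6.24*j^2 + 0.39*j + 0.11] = 12.48 - 2.7*j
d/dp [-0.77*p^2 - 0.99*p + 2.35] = -1.54*p - 0.99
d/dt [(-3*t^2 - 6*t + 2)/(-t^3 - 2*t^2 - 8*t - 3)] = (-3*t^4 - 12*t^3 + 18*t^2 + 26*t + 34)/(t^6 + 4*t^5 + 20*t^4 + 38*t^3 + 76*t^2 + 48*t + 9)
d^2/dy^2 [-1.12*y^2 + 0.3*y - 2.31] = -2.24000000000000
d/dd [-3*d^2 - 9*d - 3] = -6*d - 9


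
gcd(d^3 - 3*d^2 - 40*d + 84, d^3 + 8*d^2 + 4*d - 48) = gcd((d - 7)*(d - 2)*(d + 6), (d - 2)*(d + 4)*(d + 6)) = d^2 + 4*d - 12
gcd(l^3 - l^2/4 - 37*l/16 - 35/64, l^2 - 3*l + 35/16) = l - 7/4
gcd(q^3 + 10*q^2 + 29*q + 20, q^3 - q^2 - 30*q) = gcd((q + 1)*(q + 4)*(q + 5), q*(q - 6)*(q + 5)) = q + 5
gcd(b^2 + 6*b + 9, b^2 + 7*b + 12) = b + 3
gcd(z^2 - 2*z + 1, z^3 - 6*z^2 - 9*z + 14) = z - 1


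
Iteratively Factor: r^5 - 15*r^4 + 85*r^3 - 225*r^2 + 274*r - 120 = (r - 2)*(r^4 - 13*r^3 + 59*r^2 - 107*r + 60) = (r - 4)*(r - 2)*(r^3 - 9*r^2 + 23*r - 15) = (r - 4)*(r - 2)*(r - 1)*(r^2 - 8*r + 15) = (r - 5)*(r - 4)*(r - 2)*(r - 1)*(r - 3)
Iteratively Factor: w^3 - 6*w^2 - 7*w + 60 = (w + 3)*(w^2 - 9*w + 20) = (w - 4)*(w + 3)*(w - 5)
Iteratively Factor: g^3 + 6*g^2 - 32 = (g - 2)*(g^2 + 8*g + 16) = (g - 2)*(g + 4)*(g + 4)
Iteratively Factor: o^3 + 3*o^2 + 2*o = (o)*(o^2 + 3*o + 2) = o*(o + 2)*(o + 1)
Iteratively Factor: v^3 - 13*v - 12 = (v + 1)*(v^2 - v - 12) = (v - 4)*(v + 1)*(v + 3)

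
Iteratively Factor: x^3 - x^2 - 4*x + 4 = (x - 1)*(x^2 - 4) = (x - 1)*(x + 2)*(x - 2)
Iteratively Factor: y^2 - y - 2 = (y - 2)*(y + 1)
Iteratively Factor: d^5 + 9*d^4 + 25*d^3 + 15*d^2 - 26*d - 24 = (d + 4)*(d^4 + 5*d^3 + 5*d^2 - 5*d - 6) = (d - 1)*(d + 4)*(d^3 + 6*d^2 + 11*d + 6) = (d - 1)*(d + 2)*(d + 4)*(d^2 + 4*d + 3) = (d - 1)*(d + 1)*(d + 2)*(d + 4)*(d + 3)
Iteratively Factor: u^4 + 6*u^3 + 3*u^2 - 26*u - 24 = (u + 4)*(u^3 + 2*u^2 - 5*u - 6) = (u + 1)*(u + 4)*(u^2 + u - 6) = (u + 1)*(u + 3)*(u + 4)*(u - 2)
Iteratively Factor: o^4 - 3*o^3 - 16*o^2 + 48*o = (o + 4)*(o^3 - 7*o^2 + 12*o) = (o - 4)*(o + 4)*(o^2 - 3*o) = o*(o - 4)*(o + 4)*(o - 3)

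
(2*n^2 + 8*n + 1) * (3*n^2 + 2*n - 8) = 6*n^4 + 28*n^3 + 3*n^2 - 62*n - 8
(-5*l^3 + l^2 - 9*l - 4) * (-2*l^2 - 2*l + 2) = 10*l^5 + 8*l^4 + 6*l^3 + 28*l^2 - 10*l - 8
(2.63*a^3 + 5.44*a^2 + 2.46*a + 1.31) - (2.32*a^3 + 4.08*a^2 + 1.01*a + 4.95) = 0.31*a^3 + 1.36*a^2 + 1.45*a - 3.64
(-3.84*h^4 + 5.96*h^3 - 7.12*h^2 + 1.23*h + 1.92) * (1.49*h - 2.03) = -5.7216*h^5 + 16.6756*h^4 - 22.7076*h^3 + 16.2863*h^2 + 0.3639*h - 3.8976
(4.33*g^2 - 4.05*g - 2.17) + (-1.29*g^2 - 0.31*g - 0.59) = 3.04*g^2 - 4.36*g - 2.76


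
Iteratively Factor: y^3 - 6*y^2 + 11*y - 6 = (y - 2)*(y^2 - 4*y + 3) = (y - 2)*(y - 1)*(y - 3)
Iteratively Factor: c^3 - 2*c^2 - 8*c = (c)*(c^2 - 2*c - 8) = c*(c - 4)*(c + 2)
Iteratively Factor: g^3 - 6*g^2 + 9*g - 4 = (g - 1)*(g^2 - 5*g + 4) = (g - 4)*(g - 1)*(g - 1)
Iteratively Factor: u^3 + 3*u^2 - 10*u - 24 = (u - 3)*(u^2 + 6*u + 8) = (u - 3)*(u + 2)*(u + 4)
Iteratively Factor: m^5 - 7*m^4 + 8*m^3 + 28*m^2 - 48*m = (m - 4)*(m^4 - 3*m^3 - 4*m^2 + 12*m) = m*(m - 4)*(m^3 - 3*m^2 - 4*m + 12) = m*(m - 4)*(m - 2)*(m^2 - m - 6) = m*(m - 4)*(m - 2)*(m + 2)*(m - 3)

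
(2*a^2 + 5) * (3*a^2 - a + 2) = 6*a^4 - 2*a^3 + 19*a^2 - 5*a + 10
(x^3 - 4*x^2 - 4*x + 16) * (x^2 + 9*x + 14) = x^5 + 5*x^4 - 26*x^3 - 76*x^2 + 88*x + 224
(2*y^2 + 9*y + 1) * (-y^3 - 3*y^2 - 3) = -2*y^5 - 15*y^4 - 28*y^3 - 9*y^2 - 27*y - 3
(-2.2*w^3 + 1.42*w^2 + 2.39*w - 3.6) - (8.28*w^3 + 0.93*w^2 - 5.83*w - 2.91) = -10.48*w^3 + 0.49*w^2 + 8.22*w - 0.69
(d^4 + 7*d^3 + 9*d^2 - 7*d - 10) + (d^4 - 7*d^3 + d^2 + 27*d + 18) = 2*d^4 + 10*d^2 + 20*d + 8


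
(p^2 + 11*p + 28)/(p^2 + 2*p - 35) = (p + 4)/(p - 5)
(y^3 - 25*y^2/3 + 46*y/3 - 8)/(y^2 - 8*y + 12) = (3*y^2 - 7*y + 4)/(3*(y - 2))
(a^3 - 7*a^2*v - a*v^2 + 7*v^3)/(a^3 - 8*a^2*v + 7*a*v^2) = (a + v)/a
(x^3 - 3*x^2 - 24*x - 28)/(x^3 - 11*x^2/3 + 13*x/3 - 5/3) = 3*(x^3 - 3*x^2 - 24*x - 28)/(3*x^3 - 11*x^2 + 13*x - 5)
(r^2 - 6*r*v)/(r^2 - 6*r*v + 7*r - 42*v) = r/(r + 7)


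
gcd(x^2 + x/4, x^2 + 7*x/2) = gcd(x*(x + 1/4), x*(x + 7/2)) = x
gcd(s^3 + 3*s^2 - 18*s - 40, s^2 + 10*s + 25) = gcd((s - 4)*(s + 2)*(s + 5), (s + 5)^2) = s + 5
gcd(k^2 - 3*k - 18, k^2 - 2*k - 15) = k + 3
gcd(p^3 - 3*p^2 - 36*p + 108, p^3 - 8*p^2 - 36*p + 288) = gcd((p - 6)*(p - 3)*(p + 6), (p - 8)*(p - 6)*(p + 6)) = p^2 - 36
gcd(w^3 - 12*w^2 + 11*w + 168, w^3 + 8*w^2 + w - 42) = w + 3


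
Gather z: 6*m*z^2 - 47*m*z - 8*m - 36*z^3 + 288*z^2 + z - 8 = -8*m - 36*z^3 + z^2*(6*m + 288) + z*(1 - 47*m) - 8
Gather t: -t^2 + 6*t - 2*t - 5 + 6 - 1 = -t^2 + 4*t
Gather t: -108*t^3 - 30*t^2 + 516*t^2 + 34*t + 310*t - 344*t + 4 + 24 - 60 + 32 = -108*t^3 + 486*t^2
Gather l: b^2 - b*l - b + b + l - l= b^2 - b*l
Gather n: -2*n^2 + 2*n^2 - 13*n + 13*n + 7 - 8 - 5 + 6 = 0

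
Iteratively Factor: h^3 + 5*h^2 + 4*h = (h + 1)*(h^2 + 4*h) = h*(h + 1)*(h + 4)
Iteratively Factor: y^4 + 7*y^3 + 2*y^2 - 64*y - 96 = (y + 2)*(y^3 + 5*y^2 - 8*y - 48) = (y + 2)*(y + 4)*(y^2 + y - 12) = (y - 3)*(y + 2)*(y + 4)*(y + 4)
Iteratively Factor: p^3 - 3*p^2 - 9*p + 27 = (p - 3)*(p^2 - 9) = (p - 3)^2*(p + 3)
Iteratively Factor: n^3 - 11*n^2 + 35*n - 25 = (n - 5)*(n^2 - 6*n + 5) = (n - 5)*(n - 1)*(n - 5)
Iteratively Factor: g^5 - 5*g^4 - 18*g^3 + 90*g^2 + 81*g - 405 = (g - 5)*(g^4 - 18*g^2 + 81) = (g - 5)*(g - 3)*(g^3 + 3*g^2 - 9*g - 27) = (g - 5)*(g - 3)*(g + 3)*(g^2 - 9) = (g - 5)*(g - 3)^2*(g + 3)*(g + 3)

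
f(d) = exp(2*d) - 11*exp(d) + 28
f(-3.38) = 27.63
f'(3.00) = 585.92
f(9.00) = 65570863.21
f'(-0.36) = -6.70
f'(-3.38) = -0.37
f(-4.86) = 27.91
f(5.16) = 28445.45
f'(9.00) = 131230804.35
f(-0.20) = 19.66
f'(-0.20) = -7.67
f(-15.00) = 28.00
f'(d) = 2*exp(2*d) - 11*exp(d)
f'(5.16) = 58750.71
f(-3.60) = 27.70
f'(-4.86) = -0.09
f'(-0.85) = -4.34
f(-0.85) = 23.48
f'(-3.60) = -0.30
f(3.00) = 210.49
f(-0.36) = 20.81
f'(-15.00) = 0.00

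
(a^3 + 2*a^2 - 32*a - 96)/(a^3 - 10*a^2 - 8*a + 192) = (a + 4)/(a - 8)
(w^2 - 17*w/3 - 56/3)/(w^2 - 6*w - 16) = (w + 7/3)/(w + 2)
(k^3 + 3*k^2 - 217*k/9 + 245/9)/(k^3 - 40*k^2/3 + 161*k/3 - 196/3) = (3*k^2 + 16*k - 35)/(3*(k^2 - 11*k + 28))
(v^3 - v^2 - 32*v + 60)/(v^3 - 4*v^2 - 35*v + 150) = (v - 2)/(v - 5)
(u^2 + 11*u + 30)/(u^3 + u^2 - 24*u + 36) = (u + 5)/(u^2 - 5*u + 6)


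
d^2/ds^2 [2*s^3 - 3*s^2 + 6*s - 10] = 12*s - 6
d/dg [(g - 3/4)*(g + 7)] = 2*g + 25/4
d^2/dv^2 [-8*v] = 0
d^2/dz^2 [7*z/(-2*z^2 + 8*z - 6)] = 7*(-4*z*(z - 2)^2 + (3*z - 4)*(z^2 - 4*z + 3))/(z^2 - 4*z + 3)^3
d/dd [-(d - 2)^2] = 4 - 2*d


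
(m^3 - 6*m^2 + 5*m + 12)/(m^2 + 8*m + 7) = (m^2 - 7*m + 12)/(m + 7)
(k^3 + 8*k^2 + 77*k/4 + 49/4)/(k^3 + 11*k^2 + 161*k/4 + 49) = (k + 1)/(k + 4)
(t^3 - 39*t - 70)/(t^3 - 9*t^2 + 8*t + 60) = (t^2 - 2*t - 35)/(t^2 - 11*t + 30)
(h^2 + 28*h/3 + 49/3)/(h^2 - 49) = (h + 7/3)/(h - 7)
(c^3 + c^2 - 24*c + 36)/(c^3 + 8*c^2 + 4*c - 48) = (c - 3)/(c + 4)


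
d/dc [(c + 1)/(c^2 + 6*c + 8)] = (c^2 + 6*c - 2*(c + 1)*(c + 3) + 8)/(c^2 + 6*c + 8)^2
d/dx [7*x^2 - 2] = 14*x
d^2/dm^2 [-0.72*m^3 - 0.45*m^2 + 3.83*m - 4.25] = -4.32*m - 0.9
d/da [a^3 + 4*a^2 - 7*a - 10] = 3*a^2 + 8*a - 7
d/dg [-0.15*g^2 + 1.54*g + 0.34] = 1.54 - 0.3*g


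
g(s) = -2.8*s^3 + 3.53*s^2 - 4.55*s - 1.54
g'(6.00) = -264.59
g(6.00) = -506.56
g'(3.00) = -58.97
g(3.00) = -59.02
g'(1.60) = -14.76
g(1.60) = -11.25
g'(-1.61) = -37.69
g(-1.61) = 26.62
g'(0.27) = -3.26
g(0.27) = -2.57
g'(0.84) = -4.55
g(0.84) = -4.53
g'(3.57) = -86.40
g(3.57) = -100.19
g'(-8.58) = -683.50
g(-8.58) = 2065.93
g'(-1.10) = -22.48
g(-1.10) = 11.46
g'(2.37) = -35.00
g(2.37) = -29.77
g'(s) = -8.4*s^2 + 7.06*s - 4.55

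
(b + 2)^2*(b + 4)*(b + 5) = b^4 + 13*b^3 + 60*b^2 + 116*b + 80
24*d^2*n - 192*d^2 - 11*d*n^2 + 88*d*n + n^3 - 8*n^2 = (-8*d + n)*(-3*d + n)*(n - 8)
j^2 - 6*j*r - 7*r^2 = (j - 7*r)*(j + r)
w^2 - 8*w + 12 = (w - 6)*(w - 2)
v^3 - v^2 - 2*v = v*(v - 2)*(v + 1)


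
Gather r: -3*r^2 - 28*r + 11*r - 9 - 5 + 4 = -3*r^2 - 17*r - 10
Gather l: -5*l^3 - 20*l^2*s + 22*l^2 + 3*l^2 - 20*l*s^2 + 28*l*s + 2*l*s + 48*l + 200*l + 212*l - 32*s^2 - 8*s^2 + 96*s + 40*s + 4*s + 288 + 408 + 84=-5*l^3 + l^2*(25 - 20*s) + l*(-20*s^2 + 30*s + 460) - 40*s^2 + 140*s + 780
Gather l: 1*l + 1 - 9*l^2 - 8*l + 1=-9*l^2 - 7*l + 2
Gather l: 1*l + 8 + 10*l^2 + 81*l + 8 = 10*l^2 + 82*l + 16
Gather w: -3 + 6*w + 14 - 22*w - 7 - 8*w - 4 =-24*w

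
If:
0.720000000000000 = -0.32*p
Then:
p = -2.25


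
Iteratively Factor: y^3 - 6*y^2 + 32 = (y - 4)*(y^2 - 2*y - 8) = (y - 4)*(y + 2)*(y - 4)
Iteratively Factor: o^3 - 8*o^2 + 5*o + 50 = (o + 2)*(o^2 - 10*o + 25) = (o - 5)*(o + 2)*(o - 5)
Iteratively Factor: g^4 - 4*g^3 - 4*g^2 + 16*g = (g - 2)*(g^3 - 2*g^2 - 8*g) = (g - 2)*(g + 2)*(g^2 - 4*g) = g*(g - 2)*(g + 2)*(g - 4)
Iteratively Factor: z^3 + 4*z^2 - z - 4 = (z + 4)*(z^2 - 1) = (z + 1)*(z + 4)*(z - 1)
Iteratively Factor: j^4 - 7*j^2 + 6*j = (j - 2)*(j^3 + 2*j^2 - 3*j) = (j - 2)*(j + 3)*(j^2 - j) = j*(j - 2)*(j + 3)*(j - 1)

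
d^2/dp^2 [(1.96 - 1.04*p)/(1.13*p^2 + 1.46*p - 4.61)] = (-(1.04*p - 1.96)*(2.26*p + 1.46)*(4.52*p + 2.92) + (7.0512*p - 1.3928)*(1.13*p^2 + 1.46*p - 4.61))/(1.13*p^2 + 1.46*p - 4.61)^3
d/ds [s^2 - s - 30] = 2*s - 1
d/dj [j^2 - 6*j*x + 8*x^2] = 2*j - 6*x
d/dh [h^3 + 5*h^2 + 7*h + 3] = 3*h^2 + 10*h + 7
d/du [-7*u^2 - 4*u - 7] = -14*u - 4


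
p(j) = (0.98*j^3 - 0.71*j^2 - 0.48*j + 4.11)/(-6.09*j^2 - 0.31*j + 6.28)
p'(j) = (12.18*j + 0.31)*(0.98*j^3 - 0.71*j^2 - 0.48*j + 4.11)/(-6.09*j^2 - 0.31*j + 6.28)^2 + (2.94*j^2 - 1.42*j - 0.48)/(-6.09*j^2 - 0.31*j + 6.28)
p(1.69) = -0.52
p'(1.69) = 0.45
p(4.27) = -0.62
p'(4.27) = -0.14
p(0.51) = 0.84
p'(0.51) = 1.11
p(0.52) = 0.85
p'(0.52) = 1.17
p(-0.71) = 1.09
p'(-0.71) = -2.07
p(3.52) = -0.52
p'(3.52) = -0.12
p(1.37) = -0.83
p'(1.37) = 1.98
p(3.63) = -0.53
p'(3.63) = -0.13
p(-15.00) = 2.54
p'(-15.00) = -0.16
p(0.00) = 0.65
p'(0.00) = -0.04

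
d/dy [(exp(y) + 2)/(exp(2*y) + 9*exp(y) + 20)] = (-(exp(y) + 2)*(2*exp(y) + 9) + exp(2*y) + 9*exp(y) + 20)*exp(y)/(exp(2*y) + 9*exp(y) + 20)^2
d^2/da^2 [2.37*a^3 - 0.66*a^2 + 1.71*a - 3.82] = 14.22*a - 1.32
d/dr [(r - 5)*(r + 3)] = 2*r - 2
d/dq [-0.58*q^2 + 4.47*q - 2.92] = 4.47 - 1.16*q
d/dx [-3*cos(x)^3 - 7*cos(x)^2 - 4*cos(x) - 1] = (9*cos(x)^2 + 14*cos(x) + 4)*sin(x)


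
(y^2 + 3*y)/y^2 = (y + 3)/y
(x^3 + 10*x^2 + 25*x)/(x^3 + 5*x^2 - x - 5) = x*(x + 5)/(x^2 - 1)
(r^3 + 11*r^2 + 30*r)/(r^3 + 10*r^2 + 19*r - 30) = r/(r - 1)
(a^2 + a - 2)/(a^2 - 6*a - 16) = (a - 1)/(a - 8)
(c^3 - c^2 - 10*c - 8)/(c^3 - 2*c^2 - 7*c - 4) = (c + 2)/(c + 1)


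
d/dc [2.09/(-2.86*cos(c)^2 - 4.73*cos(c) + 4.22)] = -(11.9548*cos(c) + 9.8857)*sin(c)/(2.86*cos(c)^2 + 4.73*cos(c) - 4.22)^2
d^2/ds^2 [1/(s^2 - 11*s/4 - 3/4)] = 8*(16*s^2 - 44*s - (8*s - 11)^2 - 12)/(-4*s^2 + 11*s + 3)^3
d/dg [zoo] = 0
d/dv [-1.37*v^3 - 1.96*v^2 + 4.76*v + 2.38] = -4.11*v^2 - 3.92*v + 4.76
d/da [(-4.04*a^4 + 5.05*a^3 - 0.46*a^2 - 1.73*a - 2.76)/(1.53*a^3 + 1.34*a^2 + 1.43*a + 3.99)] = (-6.1812*a^6 - 10.8272*a^5 - 9.8608*a^4 - 44.7416*a^3 + 74.7773*a^2 + 3.726*a - 2.9559)/(2.3409*a^6 + 4.1004*a^5 + 6.1714*a^4 + 16.0418*a^3 + 12.7381*a^2 + 11.4114*a + 15.9201)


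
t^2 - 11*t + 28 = (t - 7)*(t - 4)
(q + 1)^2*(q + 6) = q^3 + 8*q^2 + 13*q + 6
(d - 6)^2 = d^2 - 12*d + 36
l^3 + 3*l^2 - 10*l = l*(l - 2)*(l + 5)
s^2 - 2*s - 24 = (s - 6)*(s + 4)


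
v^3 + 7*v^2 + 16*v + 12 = (v + 2)^2*(v + 3)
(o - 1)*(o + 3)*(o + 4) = o^3 + 6*o^2 + 5*o - 12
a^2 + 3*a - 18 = (a - 3)*(a + 6)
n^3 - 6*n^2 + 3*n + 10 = (n - 5)*(n - 2)*(n + 1)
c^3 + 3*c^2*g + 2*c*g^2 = c*(c + g)*(c + 2*g)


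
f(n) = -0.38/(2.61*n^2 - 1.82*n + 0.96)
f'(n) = -0.38*(1.82 - 5.22*n)/(2.61*n^2 - 1.82*n + 0.96)^2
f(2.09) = -0.04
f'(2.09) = 0.05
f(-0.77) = -0.10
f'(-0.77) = -0.15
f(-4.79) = -0.01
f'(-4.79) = -0.00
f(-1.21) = -0.05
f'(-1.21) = -0.06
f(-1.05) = -0.07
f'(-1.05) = -0.08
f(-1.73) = -0.03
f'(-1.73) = -0.03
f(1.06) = -0.19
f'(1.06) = 0.37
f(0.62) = -0.46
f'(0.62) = 0.77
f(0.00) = -0.40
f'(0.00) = -0.75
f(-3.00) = -0.01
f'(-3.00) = -0.01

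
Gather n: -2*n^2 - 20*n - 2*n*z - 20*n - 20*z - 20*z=-2*n^2 + n*(-2*z - 40) - 40*z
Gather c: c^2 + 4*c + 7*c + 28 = c^2 + 11*c + 28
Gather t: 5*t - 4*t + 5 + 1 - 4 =t + 2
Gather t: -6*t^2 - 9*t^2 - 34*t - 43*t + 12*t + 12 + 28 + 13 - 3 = -15*t^2 - 65*t + 50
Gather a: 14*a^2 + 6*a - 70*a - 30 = 14*a^2 - 64*a - 30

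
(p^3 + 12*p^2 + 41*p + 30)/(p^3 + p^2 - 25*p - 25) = (p + 6)/(p - 5)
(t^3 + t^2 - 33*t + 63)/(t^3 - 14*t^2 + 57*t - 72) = (t + 7)/(t - 8)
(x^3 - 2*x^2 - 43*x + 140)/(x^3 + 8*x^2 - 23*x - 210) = (x - 4)/(x + 6)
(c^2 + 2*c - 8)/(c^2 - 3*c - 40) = (-c^2 - 2*c + 8)/(-c^2 + 3*c + 40)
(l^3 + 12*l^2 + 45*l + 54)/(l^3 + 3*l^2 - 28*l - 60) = (l^2 + 6*l + 9)/(l^2 - 3*l - 10)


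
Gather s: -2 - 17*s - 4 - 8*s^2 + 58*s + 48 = -8*s^2 + 41*s + 42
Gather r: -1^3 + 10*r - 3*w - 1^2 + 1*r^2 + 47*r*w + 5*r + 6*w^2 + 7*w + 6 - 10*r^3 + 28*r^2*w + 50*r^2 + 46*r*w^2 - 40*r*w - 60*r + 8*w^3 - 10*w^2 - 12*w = -10*r^3 + r^2*(28*w + 51) + r*(46*w^2 + 7*w - 45) + 8*w^3 - 4*w^2 - 8*w + 4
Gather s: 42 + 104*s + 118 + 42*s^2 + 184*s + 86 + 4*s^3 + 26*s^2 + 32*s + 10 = 4*s^3 + 68*s^2 + 320*s + 256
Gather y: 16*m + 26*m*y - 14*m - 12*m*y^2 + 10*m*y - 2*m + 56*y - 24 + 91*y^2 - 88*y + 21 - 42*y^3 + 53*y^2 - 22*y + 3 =-42*y^3 + y^2*(144 - 12*m) + y*(36*m - 54)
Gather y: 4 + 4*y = 4*y + 4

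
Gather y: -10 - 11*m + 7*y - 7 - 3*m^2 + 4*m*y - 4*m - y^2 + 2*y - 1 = -3*m^2 - 15*m - y^2 + y*(4*m + 9) - 18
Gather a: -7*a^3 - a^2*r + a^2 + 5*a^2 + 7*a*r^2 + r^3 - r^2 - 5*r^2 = -7*a^3 + a^2*(6 - r) + 7*a*r^2 + r^3 - 6*r^2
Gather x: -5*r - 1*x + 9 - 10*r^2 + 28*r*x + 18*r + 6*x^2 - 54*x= -10*r^2 + 13*r + 6*x^2 + x*(28*r - 55) + 9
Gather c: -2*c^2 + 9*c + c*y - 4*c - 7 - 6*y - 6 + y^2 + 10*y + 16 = -2*c^2 + c*(y + 5) + y^2 + 4*y + 3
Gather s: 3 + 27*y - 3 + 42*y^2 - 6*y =42*y^2 + 21*y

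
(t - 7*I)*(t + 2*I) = t^2 - 5*I*t + 14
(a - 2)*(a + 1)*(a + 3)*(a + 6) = a^4 + 8*a^3 + 7*a^2 - 36*a - 36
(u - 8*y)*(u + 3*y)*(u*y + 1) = u^3*y - 5*u^2*y^2 + u^2 - 24*u*y^3 - 5*u*y - 24*y^2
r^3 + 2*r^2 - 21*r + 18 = (r - 3)*(r - 1)*(r + 6)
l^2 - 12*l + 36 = (l - 6)^2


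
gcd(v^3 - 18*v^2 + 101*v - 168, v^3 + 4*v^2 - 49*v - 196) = v - 7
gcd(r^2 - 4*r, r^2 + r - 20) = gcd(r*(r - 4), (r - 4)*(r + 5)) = r - 4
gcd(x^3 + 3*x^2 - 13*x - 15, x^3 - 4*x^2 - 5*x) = x + 1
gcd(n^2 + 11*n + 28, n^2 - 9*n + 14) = 1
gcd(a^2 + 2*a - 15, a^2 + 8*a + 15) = a + 5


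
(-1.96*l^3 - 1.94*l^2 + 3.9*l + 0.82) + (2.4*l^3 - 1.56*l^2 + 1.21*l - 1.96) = 0.44*l^3 - 3.5*l^2 + 5.11*l - 1.14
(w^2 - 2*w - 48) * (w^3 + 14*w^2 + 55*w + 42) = w^5 + 12*w^4 - 21*w^3 - 740*w^2 - 2724*w - 2016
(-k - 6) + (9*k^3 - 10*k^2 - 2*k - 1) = 9*k^3 - 10*k^2 - 3*k - 7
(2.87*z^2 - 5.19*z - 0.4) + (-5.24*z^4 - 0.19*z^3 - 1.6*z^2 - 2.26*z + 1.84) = -5.24*z^4 - 0.19*z^3 + 1.27*z^2 - 7.45*z + 1.44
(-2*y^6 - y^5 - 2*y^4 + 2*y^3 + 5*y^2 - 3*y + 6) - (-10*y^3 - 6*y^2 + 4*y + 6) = -2*y^6 - y^5 - 2*y^4 + 12*y^3 + 11*y^2 - 7*y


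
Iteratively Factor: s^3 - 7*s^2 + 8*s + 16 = (s - 4)*(s^2 - 3*s - 4) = (s - 4)*(s + 1)*(s - 4)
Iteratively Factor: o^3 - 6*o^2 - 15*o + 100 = (o - 5)*(o^2 - o - 20) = (o - 5)^2*(o + 4)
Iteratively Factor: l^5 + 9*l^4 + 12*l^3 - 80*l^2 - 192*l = (l + 4)*(l^4 + 5*l^3 - 8*l^2 - 48*l) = (l + 4)^2*(l^3 + l^2 - 12*l) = l*(l + 4)^2*(l^2 + l - 12) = l*(l + 4)^3*(l - 3)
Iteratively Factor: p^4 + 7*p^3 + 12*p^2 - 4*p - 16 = (p + 2)*(p^3 + 5*p^2 + 2*p - 8) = (p - 1)*(p + 2)*(p^2 + 6*p + 8) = (p - 1)*(p + 2)^2*(p + 4)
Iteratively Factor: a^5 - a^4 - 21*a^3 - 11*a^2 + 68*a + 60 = (a - 5)*(a^4 + 4*a^3 - a^2 - 16*a - 12) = (a - 5)*(a + 1)*(a^3 + 3*a^2 - 4*a - 12) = (a - 5)*(a + 1)*(a + 2)*(a^2 + a - 6) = (a - 5)*(a + 1)*(a + 2)*(a + 3)*(a - 2)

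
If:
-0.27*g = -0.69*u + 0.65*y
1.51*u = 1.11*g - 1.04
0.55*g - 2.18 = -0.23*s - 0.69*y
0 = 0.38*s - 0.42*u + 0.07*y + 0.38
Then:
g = 3.14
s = 0.72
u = 1.62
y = 0.42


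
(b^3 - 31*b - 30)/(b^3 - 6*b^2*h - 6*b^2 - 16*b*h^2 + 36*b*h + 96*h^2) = (b^2 + 6*b + 5)/(b^2 - 6*b*h - 16*h^2)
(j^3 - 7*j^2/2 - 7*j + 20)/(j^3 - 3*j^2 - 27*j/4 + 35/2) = 2*(j - 4)/(2*j - 7)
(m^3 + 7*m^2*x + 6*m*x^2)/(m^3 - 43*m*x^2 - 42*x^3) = m/(m - 7*x)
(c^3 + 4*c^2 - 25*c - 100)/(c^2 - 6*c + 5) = (c^2 + 9*c + 20)/(c - 1)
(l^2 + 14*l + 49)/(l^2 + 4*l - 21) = (l + 7)/(l - 3)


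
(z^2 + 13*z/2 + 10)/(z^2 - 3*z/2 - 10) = (z + 4)/(z - 4)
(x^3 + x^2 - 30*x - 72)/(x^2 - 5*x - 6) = (x^2 + 7*x + 12)/(x + 1)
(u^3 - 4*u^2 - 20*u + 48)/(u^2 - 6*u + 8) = (u^2 - 2*u - 24)/(u - 4)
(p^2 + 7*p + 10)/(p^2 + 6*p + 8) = (p + 5)/(p + 4)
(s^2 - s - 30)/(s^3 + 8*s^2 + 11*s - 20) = (s - 6)/(s^2 + 3*s - 4)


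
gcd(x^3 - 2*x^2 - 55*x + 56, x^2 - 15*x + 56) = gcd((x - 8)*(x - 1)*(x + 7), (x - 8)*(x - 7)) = x - 8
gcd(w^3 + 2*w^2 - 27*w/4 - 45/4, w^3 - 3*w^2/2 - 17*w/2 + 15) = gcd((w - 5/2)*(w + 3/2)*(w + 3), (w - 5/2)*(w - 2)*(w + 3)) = w^2 + w/2 - 15/2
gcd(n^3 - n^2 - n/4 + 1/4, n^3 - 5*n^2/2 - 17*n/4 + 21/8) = n - 1/2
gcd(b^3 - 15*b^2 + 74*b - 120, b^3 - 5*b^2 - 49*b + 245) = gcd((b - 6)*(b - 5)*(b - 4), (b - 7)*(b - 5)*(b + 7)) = b - 5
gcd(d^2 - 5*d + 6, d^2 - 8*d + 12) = d - 2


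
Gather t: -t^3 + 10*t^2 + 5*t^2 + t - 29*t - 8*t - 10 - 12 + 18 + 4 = -t^3 + 15*t^2 - 36*t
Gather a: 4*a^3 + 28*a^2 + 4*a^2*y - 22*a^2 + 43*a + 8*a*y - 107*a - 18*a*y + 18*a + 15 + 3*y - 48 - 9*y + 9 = 4*a^3 + a^2*(4*y + 6) + a*(-10*y - 46) - 6*y - 24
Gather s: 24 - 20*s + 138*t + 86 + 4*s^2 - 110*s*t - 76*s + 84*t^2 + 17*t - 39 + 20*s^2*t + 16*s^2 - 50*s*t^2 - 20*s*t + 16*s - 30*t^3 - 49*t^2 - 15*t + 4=s^2*(20*t + 20) + s*(-50*t^2 - 130*t - 80) - 30*t^3 + 35*t^2 + 140*t + 75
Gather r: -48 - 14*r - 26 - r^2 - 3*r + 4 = -r^2 - 17*r - 70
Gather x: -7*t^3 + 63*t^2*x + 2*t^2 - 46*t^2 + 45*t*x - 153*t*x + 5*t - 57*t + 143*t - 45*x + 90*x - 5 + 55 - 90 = -7*t^3 - 44*t^2 + 91*t + x*(63*t^2 - 108*t + 45) - 40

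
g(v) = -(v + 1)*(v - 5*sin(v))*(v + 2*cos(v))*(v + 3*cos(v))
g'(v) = -(1 - 3*sin(v))*(v + 1)*(v - 5*sin(v))*(v + 2*cos(v)) - (1 - 2*sin(v))*(v + 1)*(v - 5*sin(v))*(v + 3*cos(v)) - (1 - 5*cos(v))*(v + 1)*(v + 2*cos(v))*(v + 3*cos(v)) - (v - 5*sin(v))*(v + 2*cos(v))*(v + 3*cos(v)) = (v + 1)*(v - 5*sin(v))*(v + 2*cos(v))*(3*sin(v) - 1) + (v + 1)*(v - 5*sin(v))*(v + 3*cos(v))*(2*sin(v) - 1) + (v + 1)*(v + 2*cos(v))*(v + 3*cos(v))*(5*cos(v) - 1) - (v - 5*sin(v))*(v + 2*cos(v))*(v + 3*cos(v))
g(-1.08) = -0.01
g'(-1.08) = 0.27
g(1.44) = 26.73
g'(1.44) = -35.96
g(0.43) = 16.79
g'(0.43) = 47.62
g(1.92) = 8.96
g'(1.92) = -30.28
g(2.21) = 2.47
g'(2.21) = -14.45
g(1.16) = 34.16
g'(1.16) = -14.14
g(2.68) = 0.01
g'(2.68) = 0.61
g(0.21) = 6.86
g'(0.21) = 40.39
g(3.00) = -0.28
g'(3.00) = -6.39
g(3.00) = -0.28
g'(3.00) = -6.39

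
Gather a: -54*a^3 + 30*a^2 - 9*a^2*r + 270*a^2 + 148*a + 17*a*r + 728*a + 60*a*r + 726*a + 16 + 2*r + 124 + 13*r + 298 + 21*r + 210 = -54*a^3 + a^2*(300 - 9*r) + a*(77*r + 1602) + 36*r + 648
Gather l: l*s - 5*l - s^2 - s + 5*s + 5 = l*(s - 5) - s^2 + 4*s + 5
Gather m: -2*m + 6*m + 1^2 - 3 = 4*m - 2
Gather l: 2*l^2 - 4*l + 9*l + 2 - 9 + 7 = 2*l^2 + 5*l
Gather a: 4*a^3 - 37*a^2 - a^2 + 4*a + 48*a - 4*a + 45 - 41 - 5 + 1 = 4*a^3 - 38*a^2 + 48*a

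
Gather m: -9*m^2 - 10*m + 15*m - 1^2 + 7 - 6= -9*m^2 + 5*m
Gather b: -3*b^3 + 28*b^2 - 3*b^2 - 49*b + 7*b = -3*b^3 + 25*b^2 - 42*b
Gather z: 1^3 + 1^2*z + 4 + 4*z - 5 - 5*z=0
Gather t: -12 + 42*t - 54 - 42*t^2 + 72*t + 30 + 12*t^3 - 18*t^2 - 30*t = 12*t^3 - 60*t^2 + 84*t - 36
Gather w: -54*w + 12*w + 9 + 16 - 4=21 - 42*w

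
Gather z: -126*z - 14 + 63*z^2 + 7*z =63*z^2 - 119*z - 14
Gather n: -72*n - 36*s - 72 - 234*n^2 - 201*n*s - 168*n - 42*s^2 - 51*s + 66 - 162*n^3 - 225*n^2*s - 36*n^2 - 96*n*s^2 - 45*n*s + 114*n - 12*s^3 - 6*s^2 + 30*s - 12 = -162*n^3 + n^2*(-225*s - 270) + n*(-96*s^2 - 246*s - 126) - 12*s^3 - 48*s^2 - 57*s - 18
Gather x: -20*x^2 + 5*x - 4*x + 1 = -20*x^2 + x + 1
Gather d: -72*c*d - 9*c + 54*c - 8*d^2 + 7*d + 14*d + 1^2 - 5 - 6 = 45*c - 8*d^2 + d*(21 - 72*c) - 10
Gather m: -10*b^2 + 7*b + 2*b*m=-10*b^2 + 2*b*m + 7*b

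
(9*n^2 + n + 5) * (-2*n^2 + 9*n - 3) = -18*n^4 + 79*n^3 - 28*n^2 + 42*n - 15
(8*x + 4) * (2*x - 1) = 16*x^2 - 4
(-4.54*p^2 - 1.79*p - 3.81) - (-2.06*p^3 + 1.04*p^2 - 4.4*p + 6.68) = 2.06*p^3 - 5.58*p^2 + 2.61*p - 10.49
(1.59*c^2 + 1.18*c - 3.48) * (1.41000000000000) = 2.2419*c^2 + 1.6638*c - 4.9068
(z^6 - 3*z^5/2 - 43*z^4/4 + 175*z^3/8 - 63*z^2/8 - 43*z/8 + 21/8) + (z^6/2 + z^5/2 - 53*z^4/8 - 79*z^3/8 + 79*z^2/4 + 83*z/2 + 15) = 3*z^6/2 - z^5 - 139*z^4/8 + 12*z^3 + 95*z^2/8 + 289*z/8 + 141/8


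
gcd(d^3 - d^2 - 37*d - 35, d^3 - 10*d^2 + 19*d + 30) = d + 1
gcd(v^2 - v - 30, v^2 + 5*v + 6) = 1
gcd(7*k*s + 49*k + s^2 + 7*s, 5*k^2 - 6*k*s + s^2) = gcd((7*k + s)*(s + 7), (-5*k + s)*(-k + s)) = 1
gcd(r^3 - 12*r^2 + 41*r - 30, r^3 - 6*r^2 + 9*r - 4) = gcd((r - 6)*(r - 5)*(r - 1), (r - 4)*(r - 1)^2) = r - 1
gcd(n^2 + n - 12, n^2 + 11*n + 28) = n + 4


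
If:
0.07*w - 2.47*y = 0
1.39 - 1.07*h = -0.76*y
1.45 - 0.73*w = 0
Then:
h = 1.34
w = 1.99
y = 0.06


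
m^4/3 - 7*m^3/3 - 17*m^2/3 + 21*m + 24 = (m/3 + 1)*(m - 8)*(m - 3)*(m + 1)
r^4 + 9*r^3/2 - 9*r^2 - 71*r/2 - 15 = (r - 3)*(r + 1/2)*(r + 2)*(r + 5)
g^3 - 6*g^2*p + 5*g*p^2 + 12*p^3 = (g - 4*p)*(g - 3*p)*(g + p)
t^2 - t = t*(t - 1)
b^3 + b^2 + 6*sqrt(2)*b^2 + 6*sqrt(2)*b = b*(b + 1)*(b + 6*sqrt(2))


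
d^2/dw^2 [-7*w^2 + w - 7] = -14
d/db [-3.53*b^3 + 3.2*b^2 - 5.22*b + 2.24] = -10.59*b^2 + 6.4*b - 5.22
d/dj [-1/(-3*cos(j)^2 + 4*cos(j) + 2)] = 2*(3*cos(j) - 2)*sin(j)/(-3*cos(j)^2 + 4*cos(j) + 2)^2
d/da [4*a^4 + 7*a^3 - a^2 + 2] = a*(16*a^2 + 21*a - 2)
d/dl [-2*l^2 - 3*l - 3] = -4*l - 3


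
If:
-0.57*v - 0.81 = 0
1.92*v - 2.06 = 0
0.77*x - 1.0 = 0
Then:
No Solution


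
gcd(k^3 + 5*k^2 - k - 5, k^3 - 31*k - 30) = k^2 + 6*k + 5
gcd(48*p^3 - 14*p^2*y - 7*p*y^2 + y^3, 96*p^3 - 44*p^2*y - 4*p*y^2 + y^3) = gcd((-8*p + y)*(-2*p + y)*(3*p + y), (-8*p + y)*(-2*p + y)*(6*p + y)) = 16*p^2 - 10*p*y + y^2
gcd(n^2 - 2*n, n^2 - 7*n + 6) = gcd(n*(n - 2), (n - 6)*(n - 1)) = 1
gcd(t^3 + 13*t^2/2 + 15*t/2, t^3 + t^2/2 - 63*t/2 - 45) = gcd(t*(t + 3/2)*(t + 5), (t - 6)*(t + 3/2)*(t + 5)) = t^2 + 13*t/2 + 15/2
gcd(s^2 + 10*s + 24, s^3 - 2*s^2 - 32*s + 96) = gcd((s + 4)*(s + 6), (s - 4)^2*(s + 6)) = s + 6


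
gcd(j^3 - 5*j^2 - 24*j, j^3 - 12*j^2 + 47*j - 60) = 1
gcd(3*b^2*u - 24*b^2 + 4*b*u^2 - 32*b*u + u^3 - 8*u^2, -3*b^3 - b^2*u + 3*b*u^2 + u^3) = 3*b^2 + 4*b*u + u^2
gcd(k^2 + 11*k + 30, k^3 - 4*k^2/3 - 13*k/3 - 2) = 1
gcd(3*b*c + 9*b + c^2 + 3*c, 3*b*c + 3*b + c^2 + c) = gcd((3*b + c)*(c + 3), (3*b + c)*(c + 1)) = 3*b + c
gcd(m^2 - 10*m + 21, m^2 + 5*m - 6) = 1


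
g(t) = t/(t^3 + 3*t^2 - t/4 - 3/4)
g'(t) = t*(-3*t^2 - 6*t + 1/4)/(t^3 + 3*t^2 - t/4 - 3/4)^2 + 1/(t^3 + 3*t^2 - t/4 - 3/4)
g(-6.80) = 0.04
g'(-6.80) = 0.02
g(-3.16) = 2.03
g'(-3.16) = 13.35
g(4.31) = 0.03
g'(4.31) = -0.01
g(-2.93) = -5.02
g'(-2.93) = 69.92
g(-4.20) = 0.20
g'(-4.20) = 0.22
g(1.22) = 0.23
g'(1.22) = -0.32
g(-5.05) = 0.10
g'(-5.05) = 0.07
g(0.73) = 0.69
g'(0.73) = -2.81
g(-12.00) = 0.01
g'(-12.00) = 0.00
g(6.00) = 0.02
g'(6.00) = -0.00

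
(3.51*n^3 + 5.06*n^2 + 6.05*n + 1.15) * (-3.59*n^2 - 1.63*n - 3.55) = -12.6009*n^5 - 23.8867*n^4 - 42.4278*n^3 - 31.953*n^2 - 23.352*n - 4.0825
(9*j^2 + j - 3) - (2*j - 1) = 9*j^2 - j - 2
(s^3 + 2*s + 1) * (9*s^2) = 9*s^5 + 18*s^3 + 9*s^2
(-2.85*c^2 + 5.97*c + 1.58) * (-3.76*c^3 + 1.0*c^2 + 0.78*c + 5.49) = 10.716*c^5 - 25.2972*c^4 - 2.1938*c^3 - 9.4099*c^2 + 34.0077*c + 8.6742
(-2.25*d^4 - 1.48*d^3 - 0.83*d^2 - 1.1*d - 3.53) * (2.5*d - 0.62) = -5.625*d^5 - 2.305*d^4 - 1.1574*d^3 - 2.2354*d^2 - 8.143*d + 2.1886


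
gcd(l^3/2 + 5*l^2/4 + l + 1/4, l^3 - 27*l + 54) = 1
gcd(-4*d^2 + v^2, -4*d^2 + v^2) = -4*d^2 + v^2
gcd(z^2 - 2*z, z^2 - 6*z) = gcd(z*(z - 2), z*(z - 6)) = z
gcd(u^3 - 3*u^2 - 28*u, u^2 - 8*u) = u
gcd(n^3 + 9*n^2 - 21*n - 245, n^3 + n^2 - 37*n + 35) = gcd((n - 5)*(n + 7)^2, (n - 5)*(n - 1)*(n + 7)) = n^2 + 2*n - 35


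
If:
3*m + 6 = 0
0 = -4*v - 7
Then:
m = -2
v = -7/4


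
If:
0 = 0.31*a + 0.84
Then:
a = -2.71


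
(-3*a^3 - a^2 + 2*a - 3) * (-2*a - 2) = 6*a^4 + 8*a^3 - 2*a^2 + 2*a + 6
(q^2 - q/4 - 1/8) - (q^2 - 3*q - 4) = 11*q/4 + 31/8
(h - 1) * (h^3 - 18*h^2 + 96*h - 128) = h^4 - 19*h^3 + 114*h^2 - 224*h + 128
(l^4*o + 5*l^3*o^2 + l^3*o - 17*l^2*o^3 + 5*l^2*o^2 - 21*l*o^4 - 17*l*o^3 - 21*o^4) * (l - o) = l^5*o + 4*l^4*o^2 + l^4*o - 22*l^3*o^3 + 4*l^3*o^2 - 4*l^2*o^4 - 22*l^2*o^3 + 21*l*o^5 - 4*l*o^4 + 21*o^5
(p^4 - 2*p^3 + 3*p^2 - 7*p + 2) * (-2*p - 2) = -2*p^5 + 2*p^4 - 2*p^3 + 8*p^2 + 10*p - 4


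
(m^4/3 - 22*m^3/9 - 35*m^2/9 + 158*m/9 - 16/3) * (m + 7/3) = m^5/3 - 5*m^4/3 - 259*m^3/27 + 229*m^2/27 + 962*m/27 - 112/9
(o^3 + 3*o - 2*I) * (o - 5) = o^4 - 5*o^3 + 3*o^2 - 15*o - 2*I*o + 10*I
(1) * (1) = 1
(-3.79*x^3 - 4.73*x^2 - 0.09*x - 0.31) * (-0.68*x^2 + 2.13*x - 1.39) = 2.5772*x^5 - 4.8563*x^4 - 4.7456*x^3 + 6.5938*x^2 - 0.5352*x + 0.4309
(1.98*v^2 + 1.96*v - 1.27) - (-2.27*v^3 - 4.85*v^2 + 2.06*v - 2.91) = 2.27*v^3 + 6.83*v^2 - 0.1*v + 1.64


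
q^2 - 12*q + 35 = (q - 7)*(q - 5)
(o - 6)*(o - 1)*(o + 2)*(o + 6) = o^4 + o^3 - 38*o^2 - 36*o + 72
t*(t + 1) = t^2 + t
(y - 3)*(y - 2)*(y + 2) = y^3 - 3*y^2 - 4*y + 12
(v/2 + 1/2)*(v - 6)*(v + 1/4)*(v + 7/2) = v^4/2 - 5*v^3/8 - 191*v^2/16 - 215*v/16 - 21/8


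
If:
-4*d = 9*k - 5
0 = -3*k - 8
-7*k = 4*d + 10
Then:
No Solution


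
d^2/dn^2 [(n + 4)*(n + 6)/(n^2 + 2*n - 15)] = 2*(8*n^3 + 117*n^2 + 594*n + 981)/(n^6 + 6*n^5 - 33*n^4 - 172*n^3 + 495*n^2 + 1350*n - 3375)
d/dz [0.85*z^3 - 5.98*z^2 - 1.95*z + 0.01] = 2.55*z^2 - 11.96*z - 1.95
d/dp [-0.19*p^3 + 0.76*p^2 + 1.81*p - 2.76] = -0.57*p^2 + 1.52*p + 1.81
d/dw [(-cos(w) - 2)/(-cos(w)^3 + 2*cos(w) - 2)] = (3*cos(w)/2 + 3*cos(2*w) + cos(3*w)/2 - 3)*sin(w)/(cos(w)^3 - 2*cos(w) + 2)^2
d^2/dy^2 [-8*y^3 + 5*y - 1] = -48*y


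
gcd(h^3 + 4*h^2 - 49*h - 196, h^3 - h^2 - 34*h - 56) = h^2 - 3*h - 28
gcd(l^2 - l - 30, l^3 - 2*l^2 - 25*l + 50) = l + 5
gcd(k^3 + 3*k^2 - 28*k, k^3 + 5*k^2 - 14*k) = k^2 + 7*k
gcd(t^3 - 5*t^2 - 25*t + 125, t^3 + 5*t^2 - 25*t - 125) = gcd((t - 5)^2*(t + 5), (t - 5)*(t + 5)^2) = t^2 - 25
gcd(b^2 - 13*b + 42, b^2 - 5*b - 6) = b - 6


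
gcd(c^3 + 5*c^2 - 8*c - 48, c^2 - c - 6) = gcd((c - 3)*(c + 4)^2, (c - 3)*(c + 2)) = c - 3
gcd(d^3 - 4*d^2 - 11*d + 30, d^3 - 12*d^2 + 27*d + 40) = d - 5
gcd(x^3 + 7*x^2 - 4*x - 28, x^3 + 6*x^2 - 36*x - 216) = 1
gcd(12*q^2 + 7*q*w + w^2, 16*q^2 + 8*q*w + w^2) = 4*q + w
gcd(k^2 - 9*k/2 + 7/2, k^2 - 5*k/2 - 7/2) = k - 7/2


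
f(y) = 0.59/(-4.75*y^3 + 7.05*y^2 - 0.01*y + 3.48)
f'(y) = 0.59*(14.25*y^2 - 14.1*y + 0.01)/(-4.75*y^3 + 7.05*y^2 - 0.01*y + 3.48)^2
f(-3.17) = 0.00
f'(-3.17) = 0.00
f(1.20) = 0.11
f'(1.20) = 0.07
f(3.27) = -0.01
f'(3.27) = 0.01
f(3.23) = -0.01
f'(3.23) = 0.01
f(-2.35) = 0.01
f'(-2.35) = 0.01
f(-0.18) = 0.16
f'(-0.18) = 0.13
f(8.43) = -0.00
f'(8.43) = 0.00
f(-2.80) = 0.00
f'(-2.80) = 0.00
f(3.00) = -0.01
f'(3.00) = 0.01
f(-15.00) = 0.00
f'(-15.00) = 0.00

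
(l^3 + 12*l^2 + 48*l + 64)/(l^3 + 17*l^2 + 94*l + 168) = (l^2 + 8*l + 16)/(l^2 + 13*l + 42)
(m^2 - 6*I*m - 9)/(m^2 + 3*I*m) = (m^2 - 6*I*m - 9)/(m*(m + 3*I))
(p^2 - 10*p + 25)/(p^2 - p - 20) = (p - 5)/(p + 4)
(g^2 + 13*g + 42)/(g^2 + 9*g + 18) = (g + 7)/(g + 3)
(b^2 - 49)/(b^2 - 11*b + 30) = (b^2 - 49)/(b^2 - 11*b + 30)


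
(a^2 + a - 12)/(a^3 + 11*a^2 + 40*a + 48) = (a - 3)/(a^2 + 7*a + 12)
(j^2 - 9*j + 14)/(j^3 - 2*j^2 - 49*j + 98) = 1/(j + 7)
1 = 1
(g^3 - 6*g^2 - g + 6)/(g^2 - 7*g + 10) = (g^3 - 6*g^2 - g + 6)/(g^2 - 7*g + 10)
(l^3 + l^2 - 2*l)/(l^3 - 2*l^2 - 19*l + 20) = l*(l + 2)/(l^2 - l - 20)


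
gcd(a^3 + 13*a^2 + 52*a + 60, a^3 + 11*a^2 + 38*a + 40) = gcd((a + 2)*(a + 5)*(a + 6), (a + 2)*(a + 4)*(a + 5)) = a^2 + 7*a + 10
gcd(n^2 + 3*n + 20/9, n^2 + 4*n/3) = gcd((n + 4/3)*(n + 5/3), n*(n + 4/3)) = n + 4/3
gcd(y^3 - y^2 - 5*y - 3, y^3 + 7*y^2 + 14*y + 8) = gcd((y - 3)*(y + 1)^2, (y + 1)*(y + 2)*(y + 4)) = y + 1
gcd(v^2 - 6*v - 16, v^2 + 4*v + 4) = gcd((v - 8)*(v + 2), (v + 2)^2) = v + 2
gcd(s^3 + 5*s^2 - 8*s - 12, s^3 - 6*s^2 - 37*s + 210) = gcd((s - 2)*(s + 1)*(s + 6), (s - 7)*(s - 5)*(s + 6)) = s + 6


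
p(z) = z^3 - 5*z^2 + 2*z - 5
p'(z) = 3*z^2 - 10*z + 2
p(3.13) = -17.06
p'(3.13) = 0.09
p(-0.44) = -6.93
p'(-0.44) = 6.98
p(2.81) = -16.67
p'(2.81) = -2.41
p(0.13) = -4.82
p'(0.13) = 0.75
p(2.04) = -13.24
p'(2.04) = -5.92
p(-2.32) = -49.04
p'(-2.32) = 41.35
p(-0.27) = -5.92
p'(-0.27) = 4.92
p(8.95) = 329.30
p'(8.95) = 152.81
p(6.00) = 43.00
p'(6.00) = 50.00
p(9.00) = 337.00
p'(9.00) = 155.00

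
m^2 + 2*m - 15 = (m - 3)*(m + 5)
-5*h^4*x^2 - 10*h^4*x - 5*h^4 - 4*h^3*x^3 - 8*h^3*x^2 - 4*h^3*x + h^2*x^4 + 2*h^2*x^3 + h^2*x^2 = (-5*h + x)*(h + x)*(h*x + h)^2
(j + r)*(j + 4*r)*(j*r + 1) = j^3*r + 5*j^2*r^2 + j^2 + 4*j*r^3 + 5*j*r + 4*r^2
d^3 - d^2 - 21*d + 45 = (d - 3)^2*(d + 5)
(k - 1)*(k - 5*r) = k^2 - 5*k*r - k + 5*r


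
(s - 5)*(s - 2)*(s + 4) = s^3 - 3*s^2 - 18*s + 40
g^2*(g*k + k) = g^3*k + g^2*k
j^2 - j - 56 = (j - 8)*(j + 7)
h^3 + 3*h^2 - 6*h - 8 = (h - 2)*(h + 1)*(h + 4)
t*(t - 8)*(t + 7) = t^3 - t^2 - 56*t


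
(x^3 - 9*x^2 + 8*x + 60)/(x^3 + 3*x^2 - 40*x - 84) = (x - 5)/(x + 7)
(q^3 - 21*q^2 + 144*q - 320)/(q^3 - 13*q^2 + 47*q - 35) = (q^2 - 16*q + 64)/(q^2 - 8*q + 7)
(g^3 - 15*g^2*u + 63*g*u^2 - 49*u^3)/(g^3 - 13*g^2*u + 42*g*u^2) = (-g^2 + 8*g*u - 7*u^2)/(g*(-g + 6*u))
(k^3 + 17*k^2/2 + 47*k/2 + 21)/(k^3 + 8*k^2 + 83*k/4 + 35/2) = 2*(k + 3)/(2*k + 5)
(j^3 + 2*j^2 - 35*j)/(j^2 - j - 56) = j*(j - 5)/(j - 8)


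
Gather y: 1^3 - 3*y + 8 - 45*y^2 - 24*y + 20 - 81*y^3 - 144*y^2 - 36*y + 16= -81*y^3 - 189*y^2 - 63*y + 45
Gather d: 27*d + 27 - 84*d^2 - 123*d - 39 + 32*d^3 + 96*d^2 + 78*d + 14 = 32*d^3 + 12*d^2 - 18*d + 2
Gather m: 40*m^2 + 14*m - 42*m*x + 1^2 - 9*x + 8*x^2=40*m^2 + m*(14 - 42*x) + 8*x^2 - 9*x + 1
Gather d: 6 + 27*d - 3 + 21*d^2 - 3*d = 21*d^2 + 24*d + 3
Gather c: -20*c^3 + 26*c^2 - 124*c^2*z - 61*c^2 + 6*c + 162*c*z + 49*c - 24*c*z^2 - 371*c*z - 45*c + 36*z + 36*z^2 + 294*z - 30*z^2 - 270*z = -20*c^3 + c^2*(-124*z - 35) + c*(-24*z^2 - 209*z + 10) + 6*z^2 + 60*z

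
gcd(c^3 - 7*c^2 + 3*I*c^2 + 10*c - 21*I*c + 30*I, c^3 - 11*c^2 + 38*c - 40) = c^2 - 7*c + 10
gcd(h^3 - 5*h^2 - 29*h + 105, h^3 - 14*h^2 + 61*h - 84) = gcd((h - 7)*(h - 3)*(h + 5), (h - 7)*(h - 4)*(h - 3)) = h^2 - 10*h + 21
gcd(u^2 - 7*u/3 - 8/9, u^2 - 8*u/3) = u - 8/3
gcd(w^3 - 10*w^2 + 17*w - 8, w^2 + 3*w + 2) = 1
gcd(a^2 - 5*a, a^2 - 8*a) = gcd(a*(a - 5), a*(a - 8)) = a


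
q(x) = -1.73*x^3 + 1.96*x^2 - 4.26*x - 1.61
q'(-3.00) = -62.73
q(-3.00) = 75.52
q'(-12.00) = -798.66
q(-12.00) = 3321.19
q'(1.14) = -6.54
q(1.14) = -6.48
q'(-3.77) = -92.80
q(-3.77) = 135.01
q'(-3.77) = -92.80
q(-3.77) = 135.01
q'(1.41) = -9.05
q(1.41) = -8.57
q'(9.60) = -444.94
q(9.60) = -1392.47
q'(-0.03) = -4.38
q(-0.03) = -1.48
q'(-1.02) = -13.66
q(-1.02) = 6.61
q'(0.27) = -3.58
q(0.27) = -2.65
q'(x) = -5.19*x^2 + 3.92*x - 4.26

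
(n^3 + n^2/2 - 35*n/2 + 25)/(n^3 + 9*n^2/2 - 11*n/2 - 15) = (2*n - 5)/(2*n + 3)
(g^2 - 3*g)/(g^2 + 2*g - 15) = g/(g + 5)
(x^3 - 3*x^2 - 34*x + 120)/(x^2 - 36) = (x^2 - 9*x + 20)/(x - 6)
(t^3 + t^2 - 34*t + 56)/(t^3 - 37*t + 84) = (t - 2)/(t - 3)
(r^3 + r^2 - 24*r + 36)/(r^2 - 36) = (r^2 - 5*r + 6)/(r - 6)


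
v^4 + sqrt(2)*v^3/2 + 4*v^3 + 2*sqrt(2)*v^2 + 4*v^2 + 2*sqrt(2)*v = v*(v + 2)*(sqrt(2)*v/2 + sqrt(2))*(sqrt(2)*v + 1)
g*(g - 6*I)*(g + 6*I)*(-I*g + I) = -I*g^4 + I*g^3 - 36*I*g^2 + 36*I*g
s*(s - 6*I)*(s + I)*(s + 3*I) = s^4 - 2*I*s^3 + 21*s^2 + 18*I*s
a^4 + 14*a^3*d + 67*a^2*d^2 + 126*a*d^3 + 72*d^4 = (a + d)*(a + 3*d)*(a + 4*d)*(a + 6*d)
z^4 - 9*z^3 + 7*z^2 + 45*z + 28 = (z - 7)*(z - 4)*(z + 1)^2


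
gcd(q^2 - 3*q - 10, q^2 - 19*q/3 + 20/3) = q - 5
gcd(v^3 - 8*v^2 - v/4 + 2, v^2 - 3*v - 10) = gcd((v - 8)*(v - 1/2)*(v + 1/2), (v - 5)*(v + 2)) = 1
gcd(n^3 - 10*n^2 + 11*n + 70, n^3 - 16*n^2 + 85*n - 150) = n - 5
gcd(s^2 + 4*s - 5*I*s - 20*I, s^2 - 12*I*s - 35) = s - 5*I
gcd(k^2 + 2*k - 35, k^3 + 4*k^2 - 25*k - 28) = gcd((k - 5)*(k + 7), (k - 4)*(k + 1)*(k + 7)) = k + 7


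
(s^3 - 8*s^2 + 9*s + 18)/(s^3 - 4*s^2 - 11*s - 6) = (s - 3)/(s + 1)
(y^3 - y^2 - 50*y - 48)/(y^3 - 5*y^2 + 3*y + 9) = (y^2 - 2*y - 48)/(y^2 - 6*y + 9)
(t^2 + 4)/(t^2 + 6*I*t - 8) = (t - 2*I)/(t + 4*I)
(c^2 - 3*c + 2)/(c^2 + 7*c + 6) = (c^2 - 3*c + 2)/(c^2 + 7*c + 6)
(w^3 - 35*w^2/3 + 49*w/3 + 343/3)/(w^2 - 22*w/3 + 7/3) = (3*w^2 - 14*w - 49)/(3*w - 1)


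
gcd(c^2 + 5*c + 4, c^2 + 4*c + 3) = c + 1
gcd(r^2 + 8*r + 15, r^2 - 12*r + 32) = 1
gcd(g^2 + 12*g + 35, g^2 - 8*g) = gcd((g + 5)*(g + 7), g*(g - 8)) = 1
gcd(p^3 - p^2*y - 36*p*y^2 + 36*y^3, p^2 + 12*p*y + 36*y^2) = p + 6*y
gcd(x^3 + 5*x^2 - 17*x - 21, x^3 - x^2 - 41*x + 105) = x^2 + 4*x - 21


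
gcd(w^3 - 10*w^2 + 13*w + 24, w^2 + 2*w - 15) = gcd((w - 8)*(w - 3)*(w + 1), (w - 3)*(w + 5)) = w - 3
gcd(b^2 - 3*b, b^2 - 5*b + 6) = b - 3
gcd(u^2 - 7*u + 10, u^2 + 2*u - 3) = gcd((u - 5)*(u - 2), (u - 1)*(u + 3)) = 1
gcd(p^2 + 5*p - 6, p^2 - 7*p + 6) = p - 1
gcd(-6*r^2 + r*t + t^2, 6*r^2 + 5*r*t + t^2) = 3*r + t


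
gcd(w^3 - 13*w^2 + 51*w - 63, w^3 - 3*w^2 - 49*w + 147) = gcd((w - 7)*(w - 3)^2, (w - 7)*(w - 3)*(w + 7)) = w^2 - 10*w + 21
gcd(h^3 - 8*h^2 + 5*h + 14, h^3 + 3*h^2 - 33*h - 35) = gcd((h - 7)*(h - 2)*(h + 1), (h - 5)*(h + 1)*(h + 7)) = h + 1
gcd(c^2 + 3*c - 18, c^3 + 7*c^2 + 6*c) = c + 6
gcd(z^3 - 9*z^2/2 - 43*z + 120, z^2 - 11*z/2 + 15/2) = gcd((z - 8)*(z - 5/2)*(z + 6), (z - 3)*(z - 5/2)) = z - 5/2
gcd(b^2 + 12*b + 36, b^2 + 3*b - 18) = b + 6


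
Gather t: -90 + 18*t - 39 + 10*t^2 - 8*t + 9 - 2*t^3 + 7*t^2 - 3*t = -2*t^3 + 17*t^2 + 7*t - 120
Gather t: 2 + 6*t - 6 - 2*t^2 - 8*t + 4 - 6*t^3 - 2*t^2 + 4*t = -6*t^3 - 4*t^2 + 2*t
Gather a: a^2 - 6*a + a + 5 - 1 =a^2 - 5*a + 4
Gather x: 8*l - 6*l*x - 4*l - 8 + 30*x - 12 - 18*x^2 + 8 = 4*l - 18*x^2 + x*(30 - 6*l) - 12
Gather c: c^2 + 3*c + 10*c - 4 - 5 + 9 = c^2 + 13*c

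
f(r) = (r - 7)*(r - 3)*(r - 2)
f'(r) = (r - 7)*(r - 3) + (r - 7)*(r - 2) + (r - 3)*(r - 2) = 3*r^2 - 24*r + 41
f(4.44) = -8.99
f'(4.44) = -6.42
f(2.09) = 0.40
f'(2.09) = 3.94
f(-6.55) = -1106.39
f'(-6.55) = 326.91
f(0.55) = -22.91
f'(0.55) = 28.71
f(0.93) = -13.44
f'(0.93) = 21.27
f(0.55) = -22.91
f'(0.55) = 28.71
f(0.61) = -21.23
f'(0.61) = 27.48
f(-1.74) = -154.94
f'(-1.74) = 91.84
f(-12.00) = -3990.00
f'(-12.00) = 761.00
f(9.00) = 84.00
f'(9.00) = 68.00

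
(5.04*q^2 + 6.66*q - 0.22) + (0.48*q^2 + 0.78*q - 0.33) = 5.52*q^2 + 7.44*q - 0.55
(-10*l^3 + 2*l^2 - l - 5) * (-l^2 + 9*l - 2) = 10*l^5 - 92*l^4 + 39*l^3 - 8*l^2 - 43*l + 10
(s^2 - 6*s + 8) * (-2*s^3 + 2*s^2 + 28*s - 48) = -2*s^5 + 14*s^4 - 200*s^2 + 512*s - 384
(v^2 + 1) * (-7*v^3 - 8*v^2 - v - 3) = -7*v^5 - 8*v^4 - 8*v^3 - 11*v^2 - v - 3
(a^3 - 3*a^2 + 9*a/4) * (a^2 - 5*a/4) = a^5 - 17*a^4/4 + 6*a^3 - 45*a^2/16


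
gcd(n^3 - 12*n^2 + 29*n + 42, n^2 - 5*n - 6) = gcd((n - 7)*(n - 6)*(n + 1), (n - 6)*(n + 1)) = n^2 - 5*n - 6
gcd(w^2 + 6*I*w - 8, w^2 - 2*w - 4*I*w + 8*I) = 1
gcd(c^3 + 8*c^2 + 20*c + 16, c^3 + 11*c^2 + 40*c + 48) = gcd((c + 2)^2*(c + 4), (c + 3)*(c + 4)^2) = c + 4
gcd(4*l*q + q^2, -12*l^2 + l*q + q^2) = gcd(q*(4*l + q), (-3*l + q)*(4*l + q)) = 4*l + q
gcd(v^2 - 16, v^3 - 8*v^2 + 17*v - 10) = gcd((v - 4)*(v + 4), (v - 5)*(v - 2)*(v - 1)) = 1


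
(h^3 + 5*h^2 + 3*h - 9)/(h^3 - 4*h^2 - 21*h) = (h^2 + 2*h - 3)/(h*(h - 7))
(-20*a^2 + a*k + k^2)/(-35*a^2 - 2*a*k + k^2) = (4*a - k)/(7*a - k)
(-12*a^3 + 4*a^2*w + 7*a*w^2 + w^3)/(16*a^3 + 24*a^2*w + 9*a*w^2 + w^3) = (-12*a^3 + 4*a^2*w + 7*a*w^2 + w^3)/(16*a^3 + 24*a^2*w + 9*a*w^2 + w^3)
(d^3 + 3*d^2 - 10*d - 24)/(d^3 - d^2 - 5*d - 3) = (d^2 + 6*d + 8)/(d^2 + 2*d + 1)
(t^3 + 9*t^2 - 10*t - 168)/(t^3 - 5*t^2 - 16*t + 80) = (t^2 + 13*t + 42)/(t^2 - t - 20)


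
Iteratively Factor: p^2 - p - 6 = (p - 3)*(p + 2)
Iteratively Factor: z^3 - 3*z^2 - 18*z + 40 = (z + 4)*(z^2 - 7*z + 10) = (z - 2)*(z + 4)*(z - 5)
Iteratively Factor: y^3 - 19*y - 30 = (y + 2)*(y^2 - 2*y - 15) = (y + 2)*(y + 3)*(y - 5)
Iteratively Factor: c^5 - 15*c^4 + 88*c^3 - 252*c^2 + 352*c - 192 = (c - 4)*(c^4 - 11*c^3 + 44*c^2 - 76*c + 48) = (c - 4)^2*(c^3 - 7*c^2 + 16*c - 12) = (c - 4)^2*(c - 2)*(c^2 - 5*c + 6) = (c - 4)^2*(c - 3)*(c - 2)*(c - 2)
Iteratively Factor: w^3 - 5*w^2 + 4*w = (w - 4)*(w^2 - w) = (w - 4)*(w - 1)*(w)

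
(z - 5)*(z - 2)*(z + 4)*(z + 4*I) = z^4 - 3*z^3 + 4*I*z^3 - 18*z^2 - 12*I*z^2 + 40*z - 72*I*z + 160*I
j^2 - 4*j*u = j*(j - 4*u)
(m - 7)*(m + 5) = m^2 - 2*m - 35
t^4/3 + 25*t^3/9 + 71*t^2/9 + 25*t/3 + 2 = (t/3 + 1)*(t + 1/3)*(t + 2)*(t + 3)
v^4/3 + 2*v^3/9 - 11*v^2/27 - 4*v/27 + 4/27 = (v/3 + 1/3)*(v - 2/3)^2*(v + 1)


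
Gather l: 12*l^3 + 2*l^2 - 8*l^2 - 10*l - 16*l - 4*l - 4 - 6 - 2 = 12*l^3 - 6*l^2 - 30*l - 12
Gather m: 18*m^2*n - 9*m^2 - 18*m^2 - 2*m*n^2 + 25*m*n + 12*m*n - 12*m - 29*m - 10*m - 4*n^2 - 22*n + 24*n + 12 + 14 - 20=m^2*(18*n - 27) + m*(-2*n^2 + 37*n - 51) - 4*n^2 + 2*n + 6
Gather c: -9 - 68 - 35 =-112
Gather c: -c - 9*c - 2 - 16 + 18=-10*c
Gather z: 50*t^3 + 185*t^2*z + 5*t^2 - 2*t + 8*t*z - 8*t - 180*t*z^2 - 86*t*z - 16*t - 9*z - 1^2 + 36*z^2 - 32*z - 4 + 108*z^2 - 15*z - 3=50*t^3 + 5*t^2 - 26*t + z^2*(144 - 180*t) + z*(185*t^2 - 78*t - 56) - 8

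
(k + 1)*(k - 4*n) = k^2 - 4*k*n + k - 4*n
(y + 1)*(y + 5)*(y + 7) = y^3 + 13*y^2 + 47*y + 35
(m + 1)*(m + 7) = m^2 + 8*m + 7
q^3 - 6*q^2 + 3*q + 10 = (q - 5)*(q - 2)*(q + 1)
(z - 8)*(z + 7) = z^2 - z - 56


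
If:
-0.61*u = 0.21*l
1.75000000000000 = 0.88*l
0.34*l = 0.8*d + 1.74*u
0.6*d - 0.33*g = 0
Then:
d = 2.33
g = 4.24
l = 1.99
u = -0.68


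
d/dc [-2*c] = -2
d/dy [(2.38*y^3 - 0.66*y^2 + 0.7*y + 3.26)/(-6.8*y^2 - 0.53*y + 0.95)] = (-16.184*y^4 - 2.5228*y^3 + 11.8928*y^2 + 43.082*y + 2.3928)/(46.24*y^4 + 7.208*y^3 - 12.6391*y^2 - 1.007*y + 0.9025)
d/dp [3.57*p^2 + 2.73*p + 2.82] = 7.14*p + 2.73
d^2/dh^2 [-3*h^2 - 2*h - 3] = -6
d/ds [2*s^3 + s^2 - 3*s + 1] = 6*s^2 + 2*s - 3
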